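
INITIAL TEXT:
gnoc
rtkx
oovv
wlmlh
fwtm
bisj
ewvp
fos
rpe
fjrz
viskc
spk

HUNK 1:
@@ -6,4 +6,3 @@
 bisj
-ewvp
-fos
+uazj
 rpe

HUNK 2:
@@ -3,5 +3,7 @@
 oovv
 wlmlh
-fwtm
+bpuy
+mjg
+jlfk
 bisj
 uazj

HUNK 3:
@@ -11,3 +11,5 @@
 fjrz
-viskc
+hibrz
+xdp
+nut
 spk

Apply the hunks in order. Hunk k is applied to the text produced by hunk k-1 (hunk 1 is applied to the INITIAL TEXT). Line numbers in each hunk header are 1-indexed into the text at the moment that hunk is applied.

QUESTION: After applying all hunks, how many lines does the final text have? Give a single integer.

Answer: 15

Derivation:
Hunk 1: at line 6 remove [ewvp,fos] add [uazj] -> 11 lines: gnoc rtkx oovv wlmlh fwtm bisj uazj rpe fjrz viskc spk
Hunk 2: at line 3 remove [fwtm] add [bpuy,mjg,jlfk] -> 13 lines: gnoc rtkx oovv wlmlh bpuy mjg jlfk bisj uazj rpe fjrz viskc spk
Hunk 3: at line 11 remove [viskc] add [hibrz,xdp,nut] -> 15 lines: gnoc rtkx oovv wlmlh bpuy mjg jlfk bisj uazj rpe fjrz hibrz xdp nut spk
Final line count: 15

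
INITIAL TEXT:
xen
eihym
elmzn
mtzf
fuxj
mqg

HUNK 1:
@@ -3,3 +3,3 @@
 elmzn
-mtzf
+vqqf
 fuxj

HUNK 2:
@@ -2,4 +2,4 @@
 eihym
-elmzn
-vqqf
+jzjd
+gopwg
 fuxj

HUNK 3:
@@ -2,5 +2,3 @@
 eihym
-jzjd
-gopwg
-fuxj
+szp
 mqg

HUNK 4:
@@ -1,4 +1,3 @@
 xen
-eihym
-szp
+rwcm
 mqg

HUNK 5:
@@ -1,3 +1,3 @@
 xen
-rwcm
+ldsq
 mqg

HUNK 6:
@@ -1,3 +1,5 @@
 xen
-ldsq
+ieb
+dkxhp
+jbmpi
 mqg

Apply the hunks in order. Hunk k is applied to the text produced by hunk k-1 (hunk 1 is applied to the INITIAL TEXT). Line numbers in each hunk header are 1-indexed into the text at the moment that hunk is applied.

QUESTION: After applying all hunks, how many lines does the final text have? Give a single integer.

Answer: 5

Derivation:
Hunk 1: at line 3 remove [mtzf] add [vqqf] -> 6 lines: xen eihym elmzn vqqf fuxj mqg
Hunk 2: at line 2 remove [elmzn,vqqf] add [jzjd,gopwg] -> 6 lines: xen eihym jzjd gopwg fuxj mqg
Hunk 3: at line 2 remove [jzjd,gopwg,fuxj] add [szp] -> 4 lines: xen eihym szp mqg
Hunk 4: at line 1 remove [eihym,szp] add [rwcm] -> 3 lines: xen rwcm mqg
Hunk 5: at line 1 remove [rwcm] add [ldsq] -> 3 lines: xen ldsq mqg
Hunk 6: at line 1 remove [ldsq] add [ieb,dkxhp,jbmpi] -> 5 lines: xen ieb dkxhp jbmpi mqg
Final line count: 5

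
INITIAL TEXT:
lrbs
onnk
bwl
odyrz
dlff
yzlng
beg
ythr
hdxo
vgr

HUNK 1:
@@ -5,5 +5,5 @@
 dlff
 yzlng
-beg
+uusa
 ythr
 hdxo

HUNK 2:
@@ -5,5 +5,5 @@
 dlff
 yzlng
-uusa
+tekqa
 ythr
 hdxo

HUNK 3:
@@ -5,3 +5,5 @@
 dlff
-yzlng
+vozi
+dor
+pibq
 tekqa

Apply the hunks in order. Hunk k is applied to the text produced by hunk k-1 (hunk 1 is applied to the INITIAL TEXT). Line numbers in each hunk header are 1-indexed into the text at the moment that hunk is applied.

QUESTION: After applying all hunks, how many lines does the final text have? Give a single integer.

Answer: 12

Derivation:
Hunk 1: at line 5 remove [beg] add [uusa] -> 10 lines: lrbs onnk bwl odyrz dlff yzlng uusa ythr hdxo vgr
Hunk 2: at line 5 remove [uusa] add [tekqa] -> 10 lines: lrbs onnk bwl odyrz dlff yzlng tekqa ythr hdxo vgr
Hunk 3: at line 5 remove [yzlng] add [vozi,dor,pibq] -> 12 lines: lrbs onnk bwl odyrz dlff vozi dor pibq tekqa ythr hdxo vgr
Final line count: 12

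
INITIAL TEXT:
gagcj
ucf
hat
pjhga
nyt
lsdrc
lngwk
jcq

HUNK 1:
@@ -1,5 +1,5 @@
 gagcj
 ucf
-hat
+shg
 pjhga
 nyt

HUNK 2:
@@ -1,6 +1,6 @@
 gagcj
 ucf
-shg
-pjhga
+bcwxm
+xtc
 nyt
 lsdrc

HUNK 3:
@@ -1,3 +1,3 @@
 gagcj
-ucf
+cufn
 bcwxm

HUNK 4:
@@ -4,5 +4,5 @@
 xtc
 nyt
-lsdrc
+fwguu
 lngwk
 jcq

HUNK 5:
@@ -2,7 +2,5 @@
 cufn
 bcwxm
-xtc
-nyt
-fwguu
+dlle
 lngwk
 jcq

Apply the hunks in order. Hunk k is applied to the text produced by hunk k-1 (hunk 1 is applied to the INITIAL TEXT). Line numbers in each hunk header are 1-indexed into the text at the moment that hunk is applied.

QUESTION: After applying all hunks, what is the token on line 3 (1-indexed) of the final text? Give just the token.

Hunk 1: at line 1 remove [hat] add [shg] -> 8 lines: gagcj ucf shg pjhga nyt lsdrc lngwk jcq
Hunk 2: at line 1 remove [shg,pjhga] add [bcwxm,xtc] -> 8 lines: gagcj ucf bcwxm xtc nyt lsdrc lngwk jcq
Hunk 3: at line 1 remove [ucf] add [cufn] -> 8 lines: gagcj cufn bcwxm xtc nyt lsdrc lngwk jcq
Hunk 4: at line 4 remove [lsdrc] add [fwguu] -> 8 lines: gagcj cufn bcwxm xtc nyt fwguu lngwk jcq
Hunk 5: at line 2 remove [xtc,nyt,fwguu] add [dlle] -> 6 lines: gagcj cufn bcwxm dlle lngwk jcq
Final line 3: bcwxm

Answer: bcwxm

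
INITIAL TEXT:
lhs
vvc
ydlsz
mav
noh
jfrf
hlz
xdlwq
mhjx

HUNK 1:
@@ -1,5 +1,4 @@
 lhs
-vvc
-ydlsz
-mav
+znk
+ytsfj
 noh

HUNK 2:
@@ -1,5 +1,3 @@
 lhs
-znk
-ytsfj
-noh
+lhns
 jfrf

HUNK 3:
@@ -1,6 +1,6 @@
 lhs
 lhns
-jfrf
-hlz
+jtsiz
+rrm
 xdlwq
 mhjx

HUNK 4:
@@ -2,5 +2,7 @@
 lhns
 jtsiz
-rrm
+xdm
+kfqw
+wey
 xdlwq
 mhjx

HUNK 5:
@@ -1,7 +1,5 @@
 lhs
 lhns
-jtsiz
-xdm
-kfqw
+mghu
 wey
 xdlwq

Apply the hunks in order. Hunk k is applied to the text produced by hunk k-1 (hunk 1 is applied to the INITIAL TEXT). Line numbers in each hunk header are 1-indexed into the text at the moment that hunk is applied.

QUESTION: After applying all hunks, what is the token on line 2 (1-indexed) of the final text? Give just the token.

Answer: lhns

Derivation:
Hunk 1: at line 1 remove [vvc,ydlsz,mav] add [znk,ytsfj] -> 8 lines: lhs znk ytsfj noh jfrf hlz xdlwq mhjx
Hunk 2: at line 1 remove [znk,ytsfj,noh] add [lhns] -> 6 lines: lhs lhns jfrf hlz xdlwq mhjx
Hunk 3: at line 1 remove [jfrf,hlz] add [jtsiz,rrm] -> 6 lines: lhs lhns jtsiz rrm xdlwq mhjx
Hunk 4: at line 2 remove [rrm] add [xdm,kfqw,wey] -> 8 lines: lhs lhns jtsiz xdm kfqw wey xdlwq mhjx
Hunk 5: at line 1 remove [jtsiz,xdm,kfqw] add [mghu] -> 6 lines: lhs lhns mghu wey xdlwq mhjx
Final line 2: lhns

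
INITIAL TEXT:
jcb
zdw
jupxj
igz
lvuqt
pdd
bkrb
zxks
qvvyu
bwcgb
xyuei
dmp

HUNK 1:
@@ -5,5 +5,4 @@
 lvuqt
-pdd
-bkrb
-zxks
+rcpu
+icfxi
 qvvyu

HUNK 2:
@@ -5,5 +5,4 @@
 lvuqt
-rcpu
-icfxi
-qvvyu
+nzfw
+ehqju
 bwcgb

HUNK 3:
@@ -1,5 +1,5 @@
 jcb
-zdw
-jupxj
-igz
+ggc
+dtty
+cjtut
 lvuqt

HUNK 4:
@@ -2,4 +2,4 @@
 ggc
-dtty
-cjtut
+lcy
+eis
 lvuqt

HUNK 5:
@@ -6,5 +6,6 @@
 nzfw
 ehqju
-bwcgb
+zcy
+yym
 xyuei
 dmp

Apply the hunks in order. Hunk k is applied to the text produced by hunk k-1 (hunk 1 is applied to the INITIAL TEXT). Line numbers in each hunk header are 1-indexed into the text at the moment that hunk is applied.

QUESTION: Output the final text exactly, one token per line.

Hunk 1: at line 5 remove [pdd,bkrb,zxks] add [rcpu,icfxi] -> 11 lines: jcb zdw jupxj igz lvuqt rcpu icfxi qvvyu bwcgb xyuei dmp
Hunk 2: at line 5 remove [rcpu,icfxi,qvvyu] add [nzfw,ehqju] -> 10 lines: jcb zdw jupxj igz lvuqt nzfw ehqju bwcgb xyuei dmp
Hunk 3: at line 1 remove [zdw,jupxj,igz] add [ggc,dtty,cjtut] -> 10 lines: jcb ggc dtty cjtut lvuqt nzfw ehqju bwcgb xyuei dmp
Hunk 4: at line 2 remove [dtty,cjtut] add [lcy,eis] -> 10 lines: jcb ggc lcy eis lvuqt nzfw ehqju bwcgb xyuei dmp
Hunk 5: at line 6 remove [bwcgb] add [zcy,yym] -> 11 lines: jcb ggc lcy eis lvuqt nzfw ehqju zcy yym xyuei dmp

Answer: jcb
ggc
lcy
eis
lvuqt
nzfw
ehqju
zcy
yym
xyuei
dmp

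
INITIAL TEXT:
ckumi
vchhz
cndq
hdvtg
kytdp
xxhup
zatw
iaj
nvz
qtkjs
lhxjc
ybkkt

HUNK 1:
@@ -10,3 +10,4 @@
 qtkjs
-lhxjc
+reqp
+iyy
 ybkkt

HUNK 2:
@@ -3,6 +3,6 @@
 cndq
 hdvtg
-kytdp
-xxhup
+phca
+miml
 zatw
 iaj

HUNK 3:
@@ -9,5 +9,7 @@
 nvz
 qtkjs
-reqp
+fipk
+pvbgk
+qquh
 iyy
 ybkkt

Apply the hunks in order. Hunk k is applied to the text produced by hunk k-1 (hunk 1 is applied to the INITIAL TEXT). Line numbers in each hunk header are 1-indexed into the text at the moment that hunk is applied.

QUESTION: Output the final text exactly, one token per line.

Answer: ckumi
vchhz
cndq
hdvtg
phca
miml
zatw
iaj
nvz
qtkjs
fipk
pvbgk
qquh
iyy
ybkkt

Derivation:
Hunk 1: at line 10 remove [lhxjc] add [reqp,iyy] -> 13 lines: ckumi vchhz cndq hdvtg kytdp xxhup zatw iaj nvz qtkjs reqp iyy ybkkt
Hunk 2: at line 3 remove [kytdp,xxhup] add [phca,miml] -> 13 lines: ckumi vchhz cndq hdvtg phca miml zatw iaj nvz qtkjs reqp iyy ybkkt
Hunk 3: at line 9 remove [reqp] add [fipk,pvbgk,qquh] -> 15 lines: ckumi vchhz cndq hdvtg phca miml zatw iaj nvz qtkjs fipk pvbgk qquh iyy ybkkt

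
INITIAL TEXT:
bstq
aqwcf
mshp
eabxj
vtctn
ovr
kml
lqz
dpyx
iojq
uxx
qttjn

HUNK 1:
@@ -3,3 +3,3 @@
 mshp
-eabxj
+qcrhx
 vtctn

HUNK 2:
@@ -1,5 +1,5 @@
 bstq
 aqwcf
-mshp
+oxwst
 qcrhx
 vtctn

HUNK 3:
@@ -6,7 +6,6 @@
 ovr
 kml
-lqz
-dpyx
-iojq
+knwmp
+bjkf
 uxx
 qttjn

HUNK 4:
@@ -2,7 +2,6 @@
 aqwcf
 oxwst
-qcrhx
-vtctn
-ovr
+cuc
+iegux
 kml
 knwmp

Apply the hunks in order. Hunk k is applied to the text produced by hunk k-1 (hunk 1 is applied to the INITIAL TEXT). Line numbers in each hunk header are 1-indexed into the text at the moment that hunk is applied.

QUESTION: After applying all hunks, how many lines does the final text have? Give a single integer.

Hunk 1: at line 3 remove [eabxj] add [qcrhx] -> 12 lines: bstq aqwcf mshp qcrhx vtctn ovr kml lqz dpyx iojq uxx qttjn
Hunk 2: at line 1 remove [mshp] add [oxwst] -> 12 lines: bstq aqwcf oxwst qcrhx vtctn ovr kml lqz dpyx iojq uxx qttjn
Hunk 3: at line 6 remove [lqz,dpyx,iojq] add [knwmp,bjkf] -> 11 lines: bstq aqwcf oxwst qcrhx vtctn ovr kml knwmp bjkf uxx qttjn
Hunk 4: at line 2 remove [qcrhx,vtctn,ovr] add [cuc,iegux] -> 10 lines: bstq aqwcf oxwst cuc iegux kml knwmp bjkf uxx qttjn
Final line count: 10

Answer: 10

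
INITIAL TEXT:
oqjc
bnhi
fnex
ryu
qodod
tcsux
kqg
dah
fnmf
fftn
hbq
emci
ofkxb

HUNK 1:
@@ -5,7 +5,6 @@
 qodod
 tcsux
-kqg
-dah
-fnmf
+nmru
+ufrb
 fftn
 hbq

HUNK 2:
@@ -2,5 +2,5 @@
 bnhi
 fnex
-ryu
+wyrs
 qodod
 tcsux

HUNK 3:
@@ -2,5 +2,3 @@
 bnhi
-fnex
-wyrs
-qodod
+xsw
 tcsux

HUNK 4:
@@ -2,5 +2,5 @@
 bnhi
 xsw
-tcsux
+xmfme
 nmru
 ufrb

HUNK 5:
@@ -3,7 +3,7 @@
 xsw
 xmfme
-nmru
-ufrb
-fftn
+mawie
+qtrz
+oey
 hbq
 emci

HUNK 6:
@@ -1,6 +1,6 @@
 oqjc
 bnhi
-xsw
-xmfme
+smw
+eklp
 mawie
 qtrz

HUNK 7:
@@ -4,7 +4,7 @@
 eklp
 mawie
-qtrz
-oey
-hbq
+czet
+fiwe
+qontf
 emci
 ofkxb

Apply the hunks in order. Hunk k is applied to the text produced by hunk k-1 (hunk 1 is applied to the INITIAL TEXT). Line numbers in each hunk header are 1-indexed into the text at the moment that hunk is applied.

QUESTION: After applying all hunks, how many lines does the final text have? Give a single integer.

Hunk 1: at line 5 remove [kqg,dah,fnmf] add [nmru,ufrb] -> 12 lines: oqjc bnhi fnex ryu qodod tcsux nmru ufrb fftn hbq emci ofkxb
Hunk 2: at line 2 remove [ryu] add [wyrs] -> 12 lines: oqjc bnhi fnex wyrs qodod tcsux nmru ufrb fftn hbq emci ofkxb
Hunk 3: at line 2 remove [fnex,wyrs,qodod] add [xsw] -> 10 lines: oqjc bnhi xsw tcsux nmru ufrb fftn hbq emci ofkxb
Hunk 4: at line 2 remove [tcsux] add [xmfme] -> 10 lines: oqjc bnhi xsw xmfme nmru ufrb fftn hbq emci ofkxb
Hunk 5: at line 3 remove [nmru,ufrb,fftn] add [mawie,qtrz,oey] -> 10 lines: oqjc bnhi xsw xmfme mawie qtrz oey hbq emci ofkxb
Hunk 6: at line 1 remove [xsw,xmfme] add [smw,eklp] -> 10 lines: oqjc bnhi smw eklp mawie qtrz oey hbq emci ofkxb
Hunk 7: at line 4 remove [qtrz,oey,hbq] add [czet,fiwe,qontf] -> 10 lines: oqjc bnhi smw eklp mawie czet fiwe qontf emci ofkxb
Final line count: 10

Answer: 10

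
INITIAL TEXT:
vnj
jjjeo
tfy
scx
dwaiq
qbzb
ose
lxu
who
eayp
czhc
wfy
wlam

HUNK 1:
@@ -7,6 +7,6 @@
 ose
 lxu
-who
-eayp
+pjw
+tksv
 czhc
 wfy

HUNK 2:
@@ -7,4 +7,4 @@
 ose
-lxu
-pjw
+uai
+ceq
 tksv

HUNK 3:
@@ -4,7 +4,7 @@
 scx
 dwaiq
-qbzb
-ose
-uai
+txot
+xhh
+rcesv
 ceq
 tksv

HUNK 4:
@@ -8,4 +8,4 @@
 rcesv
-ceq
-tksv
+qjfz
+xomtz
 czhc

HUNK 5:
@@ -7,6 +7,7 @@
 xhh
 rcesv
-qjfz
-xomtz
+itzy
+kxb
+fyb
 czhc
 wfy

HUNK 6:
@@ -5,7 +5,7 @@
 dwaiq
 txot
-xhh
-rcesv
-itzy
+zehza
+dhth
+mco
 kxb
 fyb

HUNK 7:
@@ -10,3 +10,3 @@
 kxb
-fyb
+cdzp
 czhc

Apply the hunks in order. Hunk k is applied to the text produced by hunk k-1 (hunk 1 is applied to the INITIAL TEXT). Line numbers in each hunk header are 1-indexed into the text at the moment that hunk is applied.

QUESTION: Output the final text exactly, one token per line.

Hunk 1: at line 7 remove [who,eayp] add [pjw,tksv] -> 13 lines: vnj jjjeo tfy scx dwaiq qbzb ose lxu pjw tksv czhc wfy wlam
Hunk 2: at line 7 remove [lxu,pjw] add [uai,ceq] -> 13 lines: vnj jjjeo tfy scx dwaiq qbzb ose uai ceq tksv czhc wfy wlam
Hunk 3: at line 4 remove [qbzb,ose,uai] add [txot,xhh,rcesv] -> 13 lines: vnj jjjeo tfy scx dwaiq txot xhh rcesv ceq tksv czhc wfy wlam
Hunk 4: at line 8 remove [ceq,tksv] add [qjfz,xomtz] -> 13 lines: vnj jjjeo tfy scx dwaiq txot xhh rcesv qjfz xomtz czhc wfy wlam
Hunk 5: at line 7 remove [qjfz,xomtz] add [itzy,kxb,fyb] -> 14 lines: vnj jjjeo tfy scx dwaiq txot xhh rcesv itzy kxb fyb czhc wfy wlam
Hunk 6: at line 5 remove [xhh,rcesv,itzy] add [zehza,dhth,mco] -> 14 lines: vnj jjjeo tfy scx dwaiq txot zehza dhth mco kxb fyb czhc wfy wlam
Hunk 7: at line 10 remove [fyb] add [cdzp] -> 14 lines: vnj jjjeo tfy scx dwaiq txot zehza dhth mco kxb cdzp czhc wfy wlam

Answer: vnj
jjjeo
tfy
scx
dwaiq
txot
zehza
dhth
mco
kxb
cdzp
czhc
wfy
wlam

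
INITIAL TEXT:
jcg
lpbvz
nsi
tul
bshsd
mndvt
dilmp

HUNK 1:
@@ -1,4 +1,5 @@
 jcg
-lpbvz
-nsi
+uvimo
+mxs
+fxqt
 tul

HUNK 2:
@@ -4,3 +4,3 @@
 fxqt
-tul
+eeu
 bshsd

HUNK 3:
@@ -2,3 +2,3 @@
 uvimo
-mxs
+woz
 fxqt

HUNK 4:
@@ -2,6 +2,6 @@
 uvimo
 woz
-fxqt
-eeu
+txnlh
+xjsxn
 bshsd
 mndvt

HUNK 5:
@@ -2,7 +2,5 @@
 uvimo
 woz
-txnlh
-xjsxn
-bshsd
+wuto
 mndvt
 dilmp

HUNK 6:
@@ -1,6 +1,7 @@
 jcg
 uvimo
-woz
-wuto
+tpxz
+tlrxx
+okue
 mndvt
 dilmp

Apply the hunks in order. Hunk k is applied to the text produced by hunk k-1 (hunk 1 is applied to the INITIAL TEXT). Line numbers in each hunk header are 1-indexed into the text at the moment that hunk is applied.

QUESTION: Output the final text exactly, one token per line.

Answer: jcg
uvimo
tpxz
tlrxx
okue
mndvt
dilmp

Derivation:
Hunk 1: at line 1 remove [lpbvz,nsi] add [uvimo,mxs,fxqt] -> 8 lines: jcg uvimo mxs fxqt tul bshsd mndvt dilmp
Hunk 2: at line 4 remove [tul] add [eeu] -> 8 lines: jcg uvimo mxs fxqt eeu bshsd mndvt dilmp
Hunk 3: at line 2 remove [mxs] add [woz] -> 8 lines: jcg uvimo woz fxqt eeu bshsd mndvt dilmp
Hunk 4: at line 2 remove [fxqt,eeu] add [txnlh,xjsxn] -> 8 lines: jcg uvimo woz txnlh xjsxn bshsd mndvt dilmp
Hunk 5: at line 2 remove [txnlh,xjsxn,bshsd] add [wuto] -> 6 lines: jcg uvimo woz wuto mndvt dilmp
Hunk 6: at line 1 remove [woz,wuto] add [tpxz,tlrxx,okue] -> 7 lines: jcg uvimo tpxz tlrxx okue mndvt dilmp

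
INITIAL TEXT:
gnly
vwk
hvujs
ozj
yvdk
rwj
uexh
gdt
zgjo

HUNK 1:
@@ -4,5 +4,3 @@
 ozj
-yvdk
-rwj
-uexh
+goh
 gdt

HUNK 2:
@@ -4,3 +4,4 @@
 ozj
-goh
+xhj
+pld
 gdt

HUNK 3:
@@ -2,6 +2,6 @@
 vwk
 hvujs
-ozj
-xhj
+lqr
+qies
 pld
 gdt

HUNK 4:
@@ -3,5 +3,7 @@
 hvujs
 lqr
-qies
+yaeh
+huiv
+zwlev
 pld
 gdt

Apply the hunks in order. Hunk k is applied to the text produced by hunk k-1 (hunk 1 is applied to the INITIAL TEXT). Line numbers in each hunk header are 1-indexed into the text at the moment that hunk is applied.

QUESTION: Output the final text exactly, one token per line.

Answer: gnly
vwk
hvujs
lqr
yaeh
huiv
zwlev
pld
gdt
zgjo

Derivation:
Hunk 1: at line 4 remove [yvdk,rwj,uexh] add [goh] -> 7 lines: gnly vwk hvujs ozj goh gdt zgjo
Hunk 2: at line 4 remove [goh] add [xhj,pld] -> 8 lines: gnly vwk hvujs ozj xhj pld gdt zgjo
Hunk 3: at line 2 remove [ozj,xhj] add [lqr,qies] -> 8 lines: gnly vwk hvujs lqr qies pld gdt zgjo
Hunk 4: at line 3 remove [qies] add [yaeh,huiv,zwlev] -> 10 lines: gnly vwk hvujs lqr yaeh huiv zwlev pld gdt zgjo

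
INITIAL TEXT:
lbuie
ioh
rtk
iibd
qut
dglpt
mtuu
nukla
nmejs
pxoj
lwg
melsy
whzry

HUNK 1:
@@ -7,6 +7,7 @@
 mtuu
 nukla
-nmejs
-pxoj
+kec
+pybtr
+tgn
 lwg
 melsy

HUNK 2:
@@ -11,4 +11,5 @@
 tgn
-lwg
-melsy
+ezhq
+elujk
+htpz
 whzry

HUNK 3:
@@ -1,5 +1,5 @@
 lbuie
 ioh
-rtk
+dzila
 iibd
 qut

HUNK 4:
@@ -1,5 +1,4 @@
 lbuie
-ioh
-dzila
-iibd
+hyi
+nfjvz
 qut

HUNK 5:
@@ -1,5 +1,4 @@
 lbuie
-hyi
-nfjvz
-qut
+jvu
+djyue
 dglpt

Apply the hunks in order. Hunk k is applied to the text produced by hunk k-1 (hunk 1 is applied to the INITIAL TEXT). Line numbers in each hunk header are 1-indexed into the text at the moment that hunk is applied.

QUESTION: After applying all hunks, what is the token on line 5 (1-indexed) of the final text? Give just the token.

Hunk 1: at line 7 remove [nmejs,pxoj] add [kec,pybtr,tgn] -> 14 lines: lbuie ioh rtk iibd qut dglpt mtuu nukla kec pybtr tgn lwg melsy whzry
Hunk 2: at line 11 remove [lwg,melsy] add [ezhq,elujk,htpz] -> 15 lines: lbuie ioh rtk iibd qut dglpt mtuu nukla kec pybtr tgn ezhq elujk htpz whzry
Hunk 3: at line 1 remove [rtk] add [dzila] -> 15 lines: lbuie ioh dzila iibd qut dglpt mtuu nukla kec pybtr tgn ezhq elujk htpz whzry
Hunk 4: at line 1 remove [ioh,dzila,iibd] add [hyi,nfjvz] -> 14 lines: lbuie hyi nfjvz qut dglpt mtuu nukla kec pybtr tgn ezhq elujk htpz whzry
Hunk 5: at line 1 remove [hyi,nfjvz,qut] add [jvu,djyue] -> 13 lines: lbuie jvu djyue dglpt mtuu nukla kec pybtr tgn ezhq elujk htpz whzry
Final line 5: mtuu

Answer: mtuu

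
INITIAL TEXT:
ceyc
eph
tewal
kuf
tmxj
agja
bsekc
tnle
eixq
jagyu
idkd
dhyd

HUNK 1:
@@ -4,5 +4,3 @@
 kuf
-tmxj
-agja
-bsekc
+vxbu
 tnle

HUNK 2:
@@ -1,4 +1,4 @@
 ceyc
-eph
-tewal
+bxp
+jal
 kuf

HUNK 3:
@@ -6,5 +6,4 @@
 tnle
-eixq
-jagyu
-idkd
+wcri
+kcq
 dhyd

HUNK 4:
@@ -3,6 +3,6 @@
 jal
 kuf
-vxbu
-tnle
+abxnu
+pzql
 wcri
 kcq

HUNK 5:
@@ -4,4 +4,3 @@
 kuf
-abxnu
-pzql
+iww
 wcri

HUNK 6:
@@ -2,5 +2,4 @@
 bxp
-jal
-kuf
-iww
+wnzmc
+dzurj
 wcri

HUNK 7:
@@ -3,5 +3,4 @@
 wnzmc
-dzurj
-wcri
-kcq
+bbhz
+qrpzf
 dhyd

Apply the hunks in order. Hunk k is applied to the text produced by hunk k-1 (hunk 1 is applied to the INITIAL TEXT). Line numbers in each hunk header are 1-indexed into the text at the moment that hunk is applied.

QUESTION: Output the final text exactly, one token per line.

Answer: ceyc
bxp
wnzmc
bbhz
qrpzf
dhyd

Derivation:
Hunk 1: at line 4 remove [tmxj,agja,bsekc] add [vxbu] -> 10 lines: ceyc eph tewal kuf vxbu tnle eixq jagyu idkd dhyd
Hunk 2: at line 1 remove [eph,tewal] add [bxp,jal] -> 10 lines: ceyc bxp jal kuf vxbu tnle eixq jagyu idkd dhyd
Hunk 3: at line 6 remove [eixq,jagyu,idkd] add [wcri,kcq] -> 9 lines: ceyc bxp jal kuf vxbu tnle wcri kcq dhyd
Hunk 4: at line 3 remove [vxbu,tnle] add [abxnu,pzql] -> 9 lines: ceyc bxp jal kuf abxnu pzql wcri kcq dhyd
Hunk 5: at line 4 remove [abxnu,pzql] add [iww] -> 8 lines: ceyc bxp jal kuf iww wcri kcq dhyd
Hunk 6: at line 2 remove [jal,kuf,iww] add [wnzmc,dzurj] -> 7 lines: ceyc bxp wnzmc dzurj wcri kcq dhyd
Hunk 7: at line 3 remove [dzurj,wcri,kcq] add [bbhz,qrpzf] -> 6 lines: ceyc bxp wnzmc bbhz qrpzf dhyd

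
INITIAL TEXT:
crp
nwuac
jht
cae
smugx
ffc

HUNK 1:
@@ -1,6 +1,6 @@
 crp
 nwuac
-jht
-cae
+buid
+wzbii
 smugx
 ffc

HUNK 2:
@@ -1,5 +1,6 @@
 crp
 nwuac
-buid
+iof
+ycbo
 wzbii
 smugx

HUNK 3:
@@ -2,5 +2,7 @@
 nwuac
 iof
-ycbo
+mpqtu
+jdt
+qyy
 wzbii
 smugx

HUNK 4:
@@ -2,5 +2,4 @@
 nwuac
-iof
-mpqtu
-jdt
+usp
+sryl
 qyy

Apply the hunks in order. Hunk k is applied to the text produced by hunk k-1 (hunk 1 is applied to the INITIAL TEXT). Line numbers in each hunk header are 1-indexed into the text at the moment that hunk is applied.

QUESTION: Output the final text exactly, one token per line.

Answer: crp
nwuac
usp
sryl
qyy
wzbii
smugx
ffc

Derivation:
Hunk 1: at line 1 remove [jht,cae] add [buid,wzbii] -> 6 lines: crp nwuac buid wzbii smugx ffc
Hunk 2: at line 1 remove [buid] add [iof,ycbo] -> 7 lines: crp nwuac iof ycbo wzbii smugx ffc
Hunk 3: at line 2 remove [ycbo] add [mpqtu,jdt,qyy] -> 9 lines: crp nwuac iof mpqtu jdt qyy wzbii smugx ffc
Hunk 4: at line 2 remove [iof,mpqtu,jdt] add [usp,sryl] -> 8 lines: crp nwuac usp sryl qyy wzbii smugx ffc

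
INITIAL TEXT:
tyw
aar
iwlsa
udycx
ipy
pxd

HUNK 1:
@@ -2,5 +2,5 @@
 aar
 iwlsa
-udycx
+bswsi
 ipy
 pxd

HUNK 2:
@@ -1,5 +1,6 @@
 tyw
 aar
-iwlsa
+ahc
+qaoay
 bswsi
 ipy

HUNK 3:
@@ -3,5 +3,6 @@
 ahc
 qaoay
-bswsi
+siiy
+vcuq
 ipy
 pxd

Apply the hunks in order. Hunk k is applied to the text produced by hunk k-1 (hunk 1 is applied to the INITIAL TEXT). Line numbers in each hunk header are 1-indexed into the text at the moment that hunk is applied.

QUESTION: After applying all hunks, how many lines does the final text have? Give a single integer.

Answer: 8

Derivation:
Hunk 1: at line 2 remove [udycx] add [bswsi] -> 6 lines: tyw aar iwlsa bswsi ipy pxd
Hunk 2: at line 1 remove [iwlsa] add [ahc,qaoay] -> 7 lines: tyw aar ahc qaoay bswsi ipy pxd
Hunk 3: at line 3 remove [bswsi] add [siiy,vcuq] -> 8 lines: tyw aar ahc qaoay siiy vcuq ipy pxd
Final line count: 8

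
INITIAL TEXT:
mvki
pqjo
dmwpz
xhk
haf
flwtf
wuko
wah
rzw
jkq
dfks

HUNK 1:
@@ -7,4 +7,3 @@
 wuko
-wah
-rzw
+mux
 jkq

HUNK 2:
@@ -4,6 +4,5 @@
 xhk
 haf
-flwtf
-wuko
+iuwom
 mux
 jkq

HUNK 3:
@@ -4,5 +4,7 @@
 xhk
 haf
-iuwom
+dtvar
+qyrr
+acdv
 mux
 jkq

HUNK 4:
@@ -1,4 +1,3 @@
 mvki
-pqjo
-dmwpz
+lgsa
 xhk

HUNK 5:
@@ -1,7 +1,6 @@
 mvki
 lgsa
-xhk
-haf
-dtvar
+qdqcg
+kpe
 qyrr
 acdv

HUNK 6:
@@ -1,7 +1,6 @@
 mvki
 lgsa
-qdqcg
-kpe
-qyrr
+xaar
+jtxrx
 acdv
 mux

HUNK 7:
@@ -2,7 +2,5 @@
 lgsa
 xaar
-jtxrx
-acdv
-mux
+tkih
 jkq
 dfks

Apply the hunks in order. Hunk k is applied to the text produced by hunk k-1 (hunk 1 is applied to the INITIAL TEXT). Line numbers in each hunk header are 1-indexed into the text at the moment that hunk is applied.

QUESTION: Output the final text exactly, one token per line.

Answer: mvki
lgsa
xaar
tkih
jkq
dfks

Derivation:
Hunk 1: at line 7 remove [wah,rzw] add [mux] -> 10 lines: mvki pqjo dmwpz xhk haf flwtf wuko mux jkq dfks
Hunk 2: at line 4 remove [flwtf,wuko] add [iuwom] -> 9 lines: mvki pqjo dmwpz xhk haf iuwom mux jkq dfks
Hunk 3: at line 4 remove [iuwom] add [dtvar,qyrr,acdv] -> 11 lines: mvki pqjo dmwpz xhk haf dtvar qyrr acdv mux jkq dfks
Hunk 4: at line 1 remove [pqjo,dmwpz] add [lgsa] -> 10 lines: mvki lgsa xhk haf dtvar qyrr acdv mux jkq dfks
Hunk 5: at line 1 remove [xhk,haf,dtvar] add [qdqcg,kpe] -> 9 lines: mvki lgsa qdqcg kpe qyrr acdv mux jkq dfks
Hunk 6: at line 1 remove [qdqcg,kpe,qyrr] add [xaar,jtxrx] -> 8 lines: mvki lgsa xaar jtxrx acdv mux jkq dfks
Hunk 7: at line 2 remove [jtxrx,acdv,mux] add [tkih] -> 6 lines: mvki lgsa xaar tkih jkq dfks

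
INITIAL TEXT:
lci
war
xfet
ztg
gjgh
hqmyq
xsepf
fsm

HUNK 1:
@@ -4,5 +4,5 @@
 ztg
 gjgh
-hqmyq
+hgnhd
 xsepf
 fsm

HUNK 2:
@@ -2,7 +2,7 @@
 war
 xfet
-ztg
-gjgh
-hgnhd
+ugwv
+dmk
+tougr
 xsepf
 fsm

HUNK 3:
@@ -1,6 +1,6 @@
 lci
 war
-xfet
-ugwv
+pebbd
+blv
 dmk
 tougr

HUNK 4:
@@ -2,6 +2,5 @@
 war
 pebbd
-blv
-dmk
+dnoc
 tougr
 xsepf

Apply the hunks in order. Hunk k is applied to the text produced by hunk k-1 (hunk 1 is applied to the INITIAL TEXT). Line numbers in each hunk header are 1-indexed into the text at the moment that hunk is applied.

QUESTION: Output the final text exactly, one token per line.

Answer: lci
war
pebbd
dnoc
tougr
xsepf
fsm

Derivation:
Hunk 1: at line 4 remove [hqmyq] add [hgnhd] -> 8 lines: lci war xfet ztg gjgh hgnhd xsepf fsm
Hunk 2: at line 2 remove [ztg,gjgh,hgnhd] add [ugwv,dmk,tougr] -> 8 lines: lci war xfet ugwv dmk tougr xsepf fsm
Hunk 3: at line 1 remove [xfet,ugwv] add [pebbd,blv] -> 8 lines: lci war pebbd blv dmk tougr xsepf fsm
Hunk 4: at line 2 remove [blv,dmk] add [dnoc] -> 7 lines: lci war pebbd dnoc tougr xsepf fsm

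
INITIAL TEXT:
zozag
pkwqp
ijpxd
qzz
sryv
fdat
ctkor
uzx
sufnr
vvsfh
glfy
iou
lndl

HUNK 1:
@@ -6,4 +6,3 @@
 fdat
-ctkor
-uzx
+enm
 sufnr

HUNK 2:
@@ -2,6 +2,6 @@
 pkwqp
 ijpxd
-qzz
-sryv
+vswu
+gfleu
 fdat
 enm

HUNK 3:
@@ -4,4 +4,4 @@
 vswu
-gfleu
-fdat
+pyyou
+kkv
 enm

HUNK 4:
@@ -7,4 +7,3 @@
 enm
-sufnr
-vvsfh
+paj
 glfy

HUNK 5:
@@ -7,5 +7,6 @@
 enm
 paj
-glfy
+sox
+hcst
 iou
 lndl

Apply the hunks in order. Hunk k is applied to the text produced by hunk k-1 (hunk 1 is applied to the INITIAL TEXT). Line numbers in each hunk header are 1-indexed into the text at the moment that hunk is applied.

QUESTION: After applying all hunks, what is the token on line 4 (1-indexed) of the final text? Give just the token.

Answer: vswu

Derivation:
Hunk 1: at line 6 remove [ctkor,uzx] add [enm] -> 12 lines: zozag pkwqp ijpxd qzz sryv fdat enm sufnr vvsfh glfy iou lndl
Hunk 2: at line 2 remove [qzz,sryv] add [vswu,gfleu] -> 12 lines: zozag pkwqp ijpxd vswu gfleu fdat enm sufnr vvsfh glfy iou lndl
Hunk 3: at line 4 remove [gfleu,fdat] add [pyyou,kkv] -> 12 lines: zozag pkwqp ijpxd vswu pyyou kkv enm sufnr vvsfh glfy iou lndl
Hunk 4: at line 7 remove [sufnr,vvsfh] add [paj] -> 11 lines: zozag pkwqp ijpxd vswu pyyou kkv enm paj glfy iou lndl
Hunk 5: at line 7 remove [glfy] add [sox,hcst] -> 12 lines: zozag pkwqp ijpxd vswu pyyou kkv enm paj sox hcst iou lndl
Final line 4: vswu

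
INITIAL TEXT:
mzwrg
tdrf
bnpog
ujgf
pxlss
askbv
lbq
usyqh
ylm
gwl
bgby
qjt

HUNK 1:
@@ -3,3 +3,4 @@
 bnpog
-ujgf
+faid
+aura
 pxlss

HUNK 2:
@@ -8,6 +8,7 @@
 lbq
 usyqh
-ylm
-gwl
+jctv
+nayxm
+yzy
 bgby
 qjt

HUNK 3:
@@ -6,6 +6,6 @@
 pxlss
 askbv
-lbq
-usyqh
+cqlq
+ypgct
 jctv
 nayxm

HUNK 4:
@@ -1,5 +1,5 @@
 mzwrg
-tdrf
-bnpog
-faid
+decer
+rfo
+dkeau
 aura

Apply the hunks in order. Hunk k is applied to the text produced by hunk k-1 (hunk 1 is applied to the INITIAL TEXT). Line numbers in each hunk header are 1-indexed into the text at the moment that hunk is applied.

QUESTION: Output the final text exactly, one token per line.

Answer: mzwrg
decer
rfo
dkeau
aura
pxlss
askbv
cqlq
ypgct
jctv
nayxm
yzy
bgby
qjt

Derivation:
Hunk 1: at line 3 remove [ujgf] add [faid,aura] -> 13 lines: mzwrg tdrf bnpog faid aura pxlss askbv lbq usyqh ylm gwl bgby qjt
Hunk 2: at line 8 remove [ylm,gwl] add [jctv,nayxm,yzy] -> 14 lines: mzwrg tdrf bnpog faid aura pxlss askbv lbq usyqh jctv nayxm yzy bgby qjt
Hunk 3: at line 6 remove [lbq,usyqh] add [cqlq,ypgct] -> 14 lines: mzwrg tdrf bnpog faid aura pxlss askbv cqlq ypgct jctv nayxm yzy bgby qjt
Hunk 4: at line 1 remove [tdrf,bnpog,faid] add [decer,rfo,dkeau] -> 14 lines: mzwrg decer rfo dkeau aura pxlss askbv cqlq ypgct jctv nayxm yzy bgby qjt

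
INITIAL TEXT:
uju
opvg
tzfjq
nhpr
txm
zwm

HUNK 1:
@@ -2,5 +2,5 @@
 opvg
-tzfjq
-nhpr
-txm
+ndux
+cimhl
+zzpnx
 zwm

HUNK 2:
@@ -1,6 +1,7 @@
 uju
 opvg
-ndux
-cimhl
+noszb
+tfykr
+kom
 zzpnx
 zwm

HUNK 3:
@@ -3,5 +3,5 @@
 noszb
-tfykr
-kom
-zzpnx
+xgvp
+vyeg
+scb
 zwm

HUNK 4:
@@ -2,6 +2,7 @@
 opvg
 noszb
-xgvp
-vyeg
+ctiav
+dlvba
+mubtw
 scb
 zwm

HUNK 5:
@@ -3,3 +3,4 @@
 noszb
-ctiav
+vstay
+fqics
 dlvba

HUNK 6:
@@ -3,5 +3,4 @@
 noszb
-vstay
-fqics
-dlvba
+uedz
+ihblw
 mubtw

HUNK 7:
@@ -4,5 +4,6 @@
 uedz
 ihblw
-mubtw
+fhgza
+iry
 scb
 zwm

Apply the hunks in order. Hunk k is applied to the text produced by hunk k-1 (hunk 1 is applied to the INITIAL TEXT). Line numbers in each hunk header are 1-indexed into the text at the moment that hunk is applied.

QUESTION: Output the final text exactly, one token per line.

Hunk 1: at line 2 remove [tzfjq,nhpr,txm] add [ndux,cimhl,zzpnx] -> 6 lines: uju opvg ndux cimhl zzpnx zwm
Hunk 2: at line 1 remove [ndux,cimhl] add [noszb,tfykr,kom] -> 7 lines: uju opvg noszb tfykr kom zzpnx zwm
Hunk 3: at line 3 remove [tfykr,kom,zzpnx] add [xgvp,vyeg,scb] -> 7 lines: uju opvg noszb xgvp vyeg scb zwm
Hunk 4: at line 2 remove [xgvp,vyeg] add [ctiav,dlvba,mubtw] -> 8 lines: uju opvg noszb ctiav dlvba mubtw scb zwm
Hunk 5: at line 3 remove [ctiav] add [vstay,fqics] -> 9 lines: uju opvg noszb vstay fqics dlvba mubtw scb zwm
Hunk 6: at line 3 remove [vstay,fqics,dlvba] add [uedz,ihblw] -> 8 lines: uju opvg noszb uedz ihblw mubtw scb zwm
Hunk 7: at line 4 remove [mubtw] add [fhgza,iry] -> 9 lines: uju opvg noszb uedz ihblw fhgza iry scb zwm

Answer: uju
opvg
noszb
uedz
ihblw
fhgza
iry
scb
zwm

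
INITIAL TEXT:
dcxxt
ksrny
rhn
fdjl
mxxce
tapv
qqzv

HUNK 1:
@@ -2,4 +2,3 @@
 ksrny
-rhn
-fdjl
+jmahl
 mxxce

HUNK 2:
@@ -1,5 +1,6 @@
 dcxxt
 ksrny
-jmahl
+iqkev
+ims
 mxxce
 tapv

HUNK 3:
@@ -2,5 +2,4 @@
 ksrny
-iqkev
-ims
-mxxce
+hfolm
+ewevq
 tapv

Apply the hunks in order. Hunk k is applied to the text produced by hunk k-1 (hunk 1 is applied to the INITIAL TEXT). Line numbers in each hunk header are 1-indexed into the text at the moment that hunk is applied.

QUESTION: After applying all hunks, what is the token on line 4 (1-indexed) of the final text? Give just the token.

Answer: ewevq

Derivation:
Hunk 1: at line 2 remove [rhn,fdjl] add [jmahl] -> 6 lines: dcxxt ksrny jmahl mxxce tapv qqzv
Hunk 2: at line 1 remove [jmahl] add [iqkev,ims] -> 7 lines: dcxxt ksrny iqkev ims mxxce tapv qqzv
Hunk 3: at line 2 remove [iqkev,ims,mxxce] add [hfolm,ewevq] -> 6 lines: dcxxt ksrny hfolm ewevq tapv qqzv
Final line 4: ewevq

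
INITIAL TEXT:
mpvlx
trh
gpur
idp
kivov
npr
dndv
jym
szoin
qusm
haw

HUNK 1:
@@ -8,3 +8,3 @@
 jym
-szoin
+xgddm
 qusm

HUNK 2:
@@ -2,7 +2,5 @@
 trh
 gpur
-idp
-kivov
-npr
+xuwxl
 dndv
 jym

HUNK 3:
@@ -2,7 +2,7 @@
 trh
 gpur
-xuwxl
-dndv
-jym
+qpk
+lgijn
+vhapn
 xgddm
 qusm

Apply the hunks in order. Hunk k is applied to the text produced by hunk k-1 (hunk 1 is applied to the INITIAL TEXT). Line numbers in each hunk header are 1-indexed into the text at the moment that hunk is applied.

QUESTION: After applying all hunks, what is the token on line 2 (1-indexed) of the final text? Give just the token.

Answer: trh

Derivation:
Hunk 1: at line 8 remove [szoin] add [xgddm] -> 11 lines: mpvlx trh gpur idp kivov npr dndv jym xgddm qusm haw
Hunk 2: at line 2 remove [idp,kivov,npr] add [xuwxl] -> 9 lines: mpvlx trh gpur xuwxl dndv jym xgddm qusm haw
Hunk 3: at line 2 remove [xuwxl,dndv,jym] add [qpk,lgijn,vhapn] -> 9 lines: mpvlx trh gpur qpk lgijn vhapn xgddm qusm haw
Final line 2: trh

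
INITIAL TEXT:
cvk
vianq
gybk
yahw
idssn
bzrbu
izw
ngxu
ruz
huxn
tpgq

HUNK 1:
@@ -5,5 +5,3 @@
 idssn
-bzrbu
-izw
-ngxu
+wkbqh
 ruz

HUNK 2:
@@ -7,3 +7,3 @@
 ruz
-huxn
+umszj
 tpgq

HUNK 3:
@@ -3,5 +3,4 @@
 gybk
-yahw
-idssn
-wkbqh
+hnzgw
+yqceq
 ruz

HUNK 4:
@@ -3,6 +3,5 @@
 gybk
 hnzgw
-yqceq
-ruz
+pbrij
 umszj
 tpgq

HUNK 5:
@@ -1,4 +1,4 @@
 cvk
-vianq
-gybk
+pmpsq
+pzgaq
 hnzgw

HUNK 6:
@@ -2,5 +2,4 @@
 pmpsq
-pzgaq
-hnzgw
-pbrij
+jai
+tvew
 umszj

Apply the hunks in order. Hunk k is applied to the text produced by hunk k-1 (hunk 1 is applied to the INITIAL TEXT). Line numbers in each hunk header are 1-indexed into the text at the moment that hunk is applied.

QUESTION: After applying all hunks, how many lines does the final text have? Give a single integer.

Answer: 6

Derivation:
Hunk 1: at line 5 remove [bzrbu,izw,ngxu] add [wkbqh] -> 9 lines: cvk vianq gybk yahw idssn wkbqh ruz huxn tpgq
Hunk 2: at line 7 remove [huxn] add [umszj] -> 9 lines: cvk vianq gybk yahw idssn wkbqh ruz umszj tpgq
Hunk 3: at line 3 remove [yahw,idssn,wkbqh] add [hnzgw,yqceq] -> 8 lines: cvk vianq gybk hnzgw yqceq ruz umszj tpgq
Hunk 4: at line 3 remove [yqceq,ruz] add [pbrij] -> 7 lines: cvk vianq gybk hnzgw pbrij umszj tpgq
Hunk 5: at line 1 remove [vianq,gybk] add [pmpsq,pzgaq] -> 7 lines: cvk pmpsq pzgaq hnzgw pbrij umszj tpgq
Hunk 6: at line 2 remove [pzgaq,hnzgw,pbrij] add [jai,tvew] -> 6 lines: cvk pmpsq jai tvew umszj tpgq
Final line count: 6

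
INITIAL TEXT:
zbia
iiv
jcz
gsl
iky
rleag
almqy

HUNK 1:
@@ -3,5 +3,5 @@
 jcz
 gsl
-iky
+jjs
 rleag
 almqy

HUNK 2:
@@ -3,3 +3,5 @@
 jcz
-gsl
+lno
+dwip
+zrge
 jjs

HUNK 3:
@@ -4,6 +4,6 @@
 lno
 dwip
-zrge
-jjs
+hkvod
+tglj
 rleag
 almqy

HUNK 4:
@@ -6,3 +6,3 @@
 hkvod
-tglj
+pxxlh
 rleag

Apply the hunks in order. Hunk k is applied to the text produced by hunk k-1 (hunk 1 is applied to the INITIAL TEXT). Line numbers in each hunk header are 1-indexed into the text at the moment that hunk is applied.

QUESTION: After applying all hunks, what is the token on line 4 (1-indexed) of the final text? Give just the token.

Hunk 1: at line 3 remove [iky] add [jjs] -> 7 lines: zbia iiv jcz gsl jjs rleag almqy
Hunk 2: at line 3 remove [gsl] add [lno,dwip,zrge] -> 9 lines: zbia iiv jcz lno dwip zrge jjs rleag almqy
Hunk 3: at line 4 remove [zrge,jjs] add [hkvod,tglj] -> 9 lines: zbia iiv jcz lno dwip hkvod tglj rleag almqy
Hunk 4: at line 6 remove [tglj] add [pxxlh] -> 9 lines: zbia iiv jcz lno dwip hkvod pxxlh rleag almqy
Final line 4: lno

Answer: lno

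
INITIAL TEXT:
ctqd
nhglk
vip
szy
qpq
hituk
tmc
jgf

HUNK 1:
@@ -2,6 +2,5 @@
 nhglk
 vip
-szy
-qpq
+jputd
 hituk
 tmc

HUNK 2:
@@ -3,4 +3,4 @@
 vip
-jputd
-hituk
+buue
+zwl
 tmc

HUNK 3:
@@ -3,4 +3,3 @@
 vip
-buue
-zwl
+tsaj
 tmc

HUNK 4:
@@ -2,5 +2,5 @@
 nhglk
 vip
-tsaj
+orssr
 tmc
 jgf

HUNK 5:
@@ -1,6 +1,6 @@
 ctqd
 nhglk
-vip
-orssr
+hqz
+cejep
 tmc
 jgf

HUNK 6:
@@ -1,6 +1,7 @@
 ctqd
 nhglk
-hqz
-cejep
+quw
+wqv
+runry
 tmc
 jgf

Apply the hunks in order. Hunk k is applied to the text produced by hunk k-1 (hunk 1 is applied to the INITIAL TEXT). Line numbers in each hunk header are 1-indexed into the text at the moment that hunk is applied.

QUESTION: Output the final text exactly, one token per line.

Answer: ctqd
nhglk
quw
wqv
runry
tmc
jgf

Derivation:
Hunk 1: at line 2 remove [szy,qpq] add [jputd] -> 7 lines: ctqd nhglk vip jputd hituk tmc jgf
Hunk 2: at line 3 remove [jputd,hituk] add [buue,zwl] -> 7 lines: ctqd nhglk vip buue zwl tmc jgf
Hunk 3: at line 3 remove [buue,zwl] add [tsaj] -> 6 lines: ctqd nhglk vip tsaj tmc jgf
Hunk 4: at line 2 remove [tsaj] add [orssr] -> 6 lines: ctqd nhglk vip orssr tmc jgf
Hunk 5: at line 1 remove [vip,orssr] add [hqz,cejep] -> 6 lines: ctqd nhglk hqz cejep tmc jgf
Hunk 6: at line 1 remove [hqz,cejep] add [quw,wqv,runry] -> 7 lines: ctqd nhglk quw wqv runry tmc jgf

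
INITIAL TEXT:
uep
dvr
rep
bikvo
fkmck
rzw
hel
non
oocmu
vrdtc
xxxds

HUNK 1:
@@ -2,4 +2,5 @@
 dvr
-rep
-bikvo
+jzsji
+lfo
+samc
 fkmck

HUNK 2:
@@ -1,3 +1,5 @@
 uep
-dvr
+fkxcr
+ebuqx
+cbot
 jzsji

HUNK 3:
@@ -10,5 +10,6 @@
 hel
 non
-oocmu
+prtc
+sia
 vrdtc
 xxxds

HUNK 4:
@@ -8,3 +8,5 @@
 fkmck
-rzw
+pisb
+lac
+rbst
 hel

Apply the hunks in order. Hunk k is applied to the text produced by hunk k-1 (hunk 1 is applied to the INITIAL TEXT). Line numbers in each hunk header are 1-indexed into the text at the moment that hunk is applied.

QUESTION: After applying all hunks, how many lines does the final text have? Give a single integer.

Hunk 1: at line 2 remove [rep,bikvo] add [jzsji,lfo,samc] -> 12 lines: uep dvr jzsji lfo samc fkmck rzw hel non oocmu vrdtc xxxds
Hunk 2: at line 1 remove [dvr] add [fkxcr,ebuqx,cbot] -> 14 lines: uep fkxcr ebuqx cbot jzsji lfo samc fkmck rzw hel non oocmu vrdtc xxxds
Hunk 3: at line 10 remove [oocmu] add [prtc,sia] -> 15 lines: uep fkxcr ebuqx cbot jzsji lfo samc fkmck rzw hel non prtc sia vrdtc xxxds
Hunk 4: at line 8 remove [rzw] add [pisb,lac,rbst] -> 17 lines: uep fkxcr ebuqx cbot jzsji lfo samc fkmck pisb lac rbst hel non prtc sia vrdtc xxxds
Final line count: 17

Answer: 17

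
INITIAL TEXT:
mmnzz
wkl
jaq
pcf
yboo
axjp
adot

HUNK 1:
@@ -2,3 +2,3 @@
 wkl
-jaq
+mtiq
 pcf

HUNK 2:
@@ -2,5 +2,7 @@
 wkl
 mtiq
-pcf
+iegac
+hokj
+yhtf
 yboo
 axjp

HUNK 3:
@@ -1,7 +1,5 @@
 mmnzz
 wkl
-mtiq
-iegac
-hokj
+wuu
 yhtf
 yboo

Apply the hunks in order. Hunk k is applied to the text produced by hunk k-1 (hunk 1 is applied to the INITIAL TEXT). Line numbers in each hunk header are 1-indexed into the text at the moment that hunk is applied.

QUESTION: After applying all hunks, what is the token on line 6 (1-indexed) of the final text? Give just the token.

Hunk 1: at line 2 remove [jaq] add [mtiq] -> 7 lines: mmnzz wkl mtiq pcf yboo axjp adot
Hunk 2: at line 2 remove [pcf] add [iegac,hokj,yhtf] -> 9 lines: mmnzz wkl mtiq iegac hokj yhtf yboo axjp adot
Hunk 3: at line 1 remove [mtiq,iegac,hokj] add [wuu] -> 7 lines: mmnzz wkl wuu yhtf yboo axjp adot
Final line 6: axjp

Answer: axjp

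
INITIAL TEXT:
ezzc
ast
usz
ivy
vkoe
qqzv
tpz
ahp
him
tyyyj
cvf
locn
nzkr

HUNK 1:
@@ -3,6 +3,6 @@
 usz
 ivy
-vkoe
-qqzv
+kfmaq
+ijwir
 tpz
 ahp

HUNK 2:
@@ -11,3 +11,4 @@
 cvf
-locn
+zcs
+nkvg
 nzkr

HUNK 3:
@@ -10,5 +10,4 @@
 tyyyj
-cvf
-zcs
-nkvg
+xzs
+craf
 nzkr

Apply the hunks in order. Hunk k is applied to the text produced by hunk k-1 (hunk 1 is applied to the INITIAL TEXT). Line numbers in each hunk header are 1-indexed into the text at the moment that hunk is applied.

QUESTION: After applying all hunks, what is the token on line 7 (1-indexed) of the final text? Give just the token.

Hunk 1: at line 3 remove [vkoe,qqzv] add [kfmaq,ijwir] -> 13 lines: ezzc ast usz ivy kfmaq ijwir tpz ahp him tyyyj cvf locn nzkr
Hunk 2: at line 11 remove [locn] add [zcs,nkvg] -> 14 lines: ezzc ast usz ivy kfmaq ijwir tpz ahp him tyyyj cvf zcs nkvg nzkr
Hunk 3: at line 10 remove [cvf,zcs,nkvg] add [xzs,craf] -> 13 lines: ezzc ast usz ivy kfmaq ijwir tpz ahp him tyyyj xzs craf nzkr
Final line 7: tpz

Answer: tpz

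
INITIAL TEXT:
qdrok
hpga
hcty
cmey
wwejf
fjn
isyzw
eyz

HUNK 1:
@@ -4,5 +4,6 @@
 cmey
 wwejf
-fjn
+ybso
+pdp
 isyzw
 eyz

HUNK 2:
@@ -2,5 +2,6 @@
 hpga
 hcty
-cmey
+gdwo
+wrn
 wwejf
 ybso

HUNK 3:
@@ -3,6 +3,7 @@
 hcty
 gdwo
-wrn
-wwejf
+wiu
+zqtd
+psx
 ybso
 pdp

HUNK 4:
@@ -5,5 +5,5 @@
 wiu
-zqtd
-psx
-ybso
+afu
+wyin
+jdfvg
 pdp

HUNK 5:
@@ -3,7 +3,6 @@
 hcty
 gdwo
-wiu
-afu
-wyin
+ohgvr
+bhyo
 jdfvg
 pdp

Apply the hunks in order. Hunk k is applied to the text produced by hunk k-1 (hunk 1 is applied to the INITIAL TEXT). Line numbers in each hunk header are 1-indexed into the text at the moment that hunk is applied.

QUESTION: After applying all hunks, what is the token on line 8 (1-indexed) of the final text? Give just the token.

Hunk 1: at line 4 remove [fjn] add [ybso,pdp] -> 9 lines: qdrok hpga hcty cmey wwejf ybso pdp isyzw eyz
Hunk 2: at line 2 remove [cmey] add [gdwo,wrn] -> 10 lines: qdrok hpga hcty gdwo wrn wwejf ybso pdp isyzw eyz
Hunk 3: at line 3 remove [wrn,wwejf] add [wiu,zqtd,psx] -> 11 lines: qdrok hpga hcty gdwo wiu zqtd psx ybso pdp isyzw eyz
Hunk 4: at line 5 remove [zqtd,psx,ybso] add [afu,wyin,jdfvg] -> 11 lines: qdrok hpga hcty gdwo wiu afu wyin jdfvg pdp isyzw eyz
Hunk 5: at line 3 remove [wiu,afu,wyin] add [ohgvr,bhyo] -> 10 lines: qdrok hpga hcty gdwo ohgvr bhyo jdfvg pdp isyzw eyz
Final line 8: pdp

Answer: pdp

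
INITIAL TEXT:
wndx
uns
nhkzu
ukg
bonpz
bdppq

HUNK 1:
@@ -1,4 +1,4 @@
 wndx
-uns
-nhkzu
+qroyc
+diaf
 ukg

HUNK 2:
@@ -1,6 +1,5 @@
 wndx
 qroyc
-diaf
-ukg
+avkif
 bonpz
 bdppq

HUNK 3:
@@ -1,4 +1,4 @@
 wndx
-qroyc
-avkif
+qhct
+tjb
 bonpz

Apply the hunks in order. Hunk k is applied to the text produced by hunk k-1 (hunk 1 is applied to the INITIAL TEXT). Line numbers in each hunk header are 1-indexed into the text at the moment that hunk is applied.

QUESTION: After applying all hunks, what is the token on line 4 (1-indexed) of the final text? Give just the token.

Hunk 1: at line 1 remove [uns,nhkzu] add [qroyc,diaf] -> 6 lines: wndx qroyc diaf ukg bonpz bdppq
Hunk 2: at line 1 remove [diaf,ukg] add [avkif] -> 5 lines: wndx qroyc avkif bonpz bdppq
Hunk 3: at line 1 remove [qroyc,avkif] add [qhct,tjb] -> 5 lines: wndx qhct tjb bonpz bdppq
Final line 4: bonpz

Answer: bonpz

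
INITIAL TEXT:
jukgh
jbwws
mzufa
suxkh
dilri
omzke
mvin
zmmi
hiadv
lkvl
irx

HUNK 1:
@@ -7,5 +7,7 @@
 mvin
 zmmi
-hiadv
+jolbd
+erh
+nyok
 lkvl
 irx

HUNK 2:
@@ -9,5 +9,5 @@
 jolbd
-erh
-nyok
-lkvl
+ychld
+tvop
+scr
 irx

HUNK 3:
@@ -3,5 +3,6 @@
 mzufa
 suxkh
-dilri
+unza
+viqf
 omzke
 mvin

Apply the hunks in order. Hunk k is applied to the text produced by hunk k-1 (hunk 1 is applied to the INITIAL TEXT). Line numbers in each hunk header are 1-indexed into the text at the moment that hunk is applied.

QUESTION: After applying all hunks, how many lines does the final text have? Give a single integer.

Answer: 14

Derivation:
Hunk 1: at line 7 remove [hiadv] add [jolbd,erh,nyok] -> 13 lines: jukgh jbwws mzufa suxkh dilri omzke mvin zmmi jolbd erh nyok lkvl irx
Hunk 2: at line 9 remove [erh,nyok,lkvl] add [ychld,tvop,scr] -> 13 lines: jukgh jbwws mzufa suxkh dilri omzke mvin zmmi jolbd ychld tvop scr irx
Hunk 3: at line 3 remove [dilri] add [unza,viqf] -> 14 lines: jukgh jbwws mzufa suxkh unza viqf omzke mvin zmmi jolbd ychld tvop scr irx
Final line count: 14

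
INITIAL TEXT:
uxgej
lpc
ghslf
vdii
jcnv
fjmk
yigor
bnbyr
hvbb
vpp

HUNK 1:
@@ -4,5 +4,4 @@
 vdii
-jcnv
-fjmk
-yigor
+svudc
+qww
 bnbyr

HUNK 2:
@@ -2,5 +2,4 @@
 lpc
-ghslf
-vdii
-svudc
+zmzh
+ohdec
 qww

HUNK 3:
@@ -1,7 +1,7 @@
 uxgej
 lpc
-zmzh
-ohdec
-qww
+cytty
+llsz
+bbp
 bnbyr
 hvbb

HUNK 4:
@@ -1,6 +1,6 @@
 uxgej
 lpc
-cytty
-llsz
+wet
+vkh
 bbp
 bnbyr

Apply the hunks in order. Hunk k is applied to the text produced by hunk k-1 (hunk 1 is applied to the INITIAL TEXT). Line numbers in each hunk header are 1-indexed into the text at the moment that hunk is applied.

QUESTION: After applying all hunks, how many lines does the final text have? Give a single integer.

Answer: 8

Derivation:
Hunk 1: at line 4 remove [jcnv,fjmk,yigor] add [svudc,qww] -> 9 lines: uxgej lpc ghslf vdii svudc qww bnbyr hvbb vpp
Hunk 2: at line 2 remove [ghslf,vdii,svudc] add [zmzh,ohdec] -> 8 lines: uxgej lpc zmzh ohdec qww bnbyr hvbb vpp
Hunk 3: at line 1 remove [zmzh,ohdec,qww] add [cytty,llsz,bbp] -> 8 lines: uxgej lpc cytty llsz bbp bnbyr hvbb vpp
Hunk 4: at line 1 remove [cytty,llsz] add [wet,vkh] -> 8 lines: uxgej lpc wet vkh bbp bnbyr hvbb vpp
Final line count: 8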